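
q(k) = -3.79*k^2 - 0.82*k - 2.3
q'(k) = -7.58*k - 0.82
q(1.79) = -15.91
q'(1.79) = -14.39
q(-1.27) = -7.37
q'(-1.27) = 8.81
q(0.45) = -3.44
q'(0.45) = -4.23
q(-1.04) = -5.55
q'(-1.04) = 7.06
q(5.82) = -135.45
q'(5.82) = -44.94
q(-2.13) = -17.75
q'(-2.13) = 15.33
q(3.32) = -46.80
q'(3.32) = -25.99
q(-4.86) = -87.83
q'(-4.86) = 36.02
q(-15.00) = -842.75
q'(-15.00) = 112.88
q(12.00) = -557.90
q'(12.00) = -91.78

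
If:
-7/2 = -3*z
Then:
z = 7/6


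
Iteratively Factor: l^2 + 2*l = (l + 2)*(l)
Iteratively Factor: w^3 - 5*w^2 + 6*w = (w - 2)*(w^2 - 3*w) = w*(w - 2)*(w - 3)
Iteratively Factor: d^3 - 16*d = (d)*(d^2 - 16) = d*(d + 4)*(d - 4)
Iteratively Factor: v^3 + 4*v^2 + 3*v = (v + 1)*(v^2 + 3*v) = v*(v + 1)*(v + 3)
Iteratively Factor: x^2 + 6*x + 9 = (x + 3)*(x + 3)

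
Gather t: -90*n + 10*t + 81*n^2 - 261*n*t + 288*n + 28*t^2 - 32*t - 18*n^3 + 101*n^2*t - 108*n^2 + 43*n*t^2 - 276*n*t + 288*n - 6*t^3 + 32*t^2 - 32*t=-18*n^3 - 27*n^2 + 486*n - 6*t^3 + t^2*(43*n + 60) + t*(101*n^2 - 537*n - 54)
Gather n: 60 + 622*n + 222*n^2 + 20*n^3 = 20*n^3 + 222*n^2 + 622*n + 60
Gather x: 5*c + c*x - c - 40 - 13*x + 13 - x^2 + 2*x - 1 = 4*c - x^2 + x*(c - 11) - 28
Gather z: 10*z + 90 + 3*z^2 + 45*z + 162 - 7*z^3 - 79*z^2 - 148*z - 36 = -7*z^3 - 76*z^2 - 93*z + 216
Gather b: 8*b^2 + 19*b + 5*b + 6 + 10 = 8*b^2 + 24*b + 16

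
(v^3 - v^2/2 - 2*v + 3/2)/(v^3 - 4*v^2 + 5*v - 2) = (v + 3/2)/(v - 2)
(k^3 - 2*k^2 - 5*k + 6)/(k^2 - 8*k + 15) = (k^2 + k - 2)/(k - 5)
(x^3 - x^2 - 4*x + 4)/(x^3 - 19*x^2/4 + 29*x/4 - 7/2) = 4*(x + 2)/(4*x - 7)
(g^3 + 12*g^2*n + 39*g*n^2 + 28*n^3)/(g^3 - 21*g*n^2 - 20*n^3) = (g + 7*n)/(g - 5*n)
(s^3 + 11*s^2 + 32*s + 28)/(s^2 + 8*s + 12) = (s^2 + 9*s + 14)/(s + 6)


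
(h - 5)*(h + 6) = h^2 + h - 30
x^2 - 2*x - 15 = (x - 5)*(x + 3)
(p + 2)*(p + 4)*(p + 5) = p^3 + 11*p^2 + 38*p + 40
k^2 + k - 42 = (k - 6)*(k + 7)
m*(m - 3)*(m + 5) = m^3 + 2*m^2 - 15*m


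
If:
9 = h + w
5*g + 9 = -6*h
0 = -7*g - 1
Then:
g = -1/7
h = -29/21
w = 218/21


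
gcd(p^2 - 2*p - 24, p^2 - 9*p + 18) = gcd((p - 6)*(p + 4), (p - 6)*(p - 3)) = p - 6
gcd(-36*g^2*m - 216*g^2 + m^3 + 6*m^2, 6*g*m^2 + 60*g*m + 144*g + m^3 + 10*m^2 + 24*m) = 6*g*m + 36*g + m^2 + 6*m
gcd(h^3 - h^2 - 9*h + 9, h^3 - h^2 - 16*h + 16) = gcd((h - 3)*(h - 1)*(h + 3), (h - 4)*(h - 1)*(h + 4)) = h - 1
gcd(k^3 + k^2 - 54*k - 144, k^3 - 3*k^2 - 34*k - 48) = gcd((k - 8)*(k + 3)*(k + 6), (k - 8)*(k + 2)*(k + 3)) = k^2 - 5*k - 24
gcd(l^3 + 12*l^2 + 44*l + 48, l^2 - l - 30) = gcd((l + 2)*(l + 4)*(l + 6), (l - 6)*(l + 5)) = 1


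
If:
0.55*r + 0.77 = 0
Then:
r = -1.40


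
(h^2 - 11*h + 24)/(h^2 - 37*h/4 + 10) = 4*(h - 3)/(4*h - 5)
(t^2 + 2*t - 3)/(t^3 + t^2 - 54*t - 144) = (t - 1)/(t^2 - 2*t - 48)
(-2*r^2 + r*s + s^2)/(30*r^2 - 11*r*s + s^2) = (-2*r^2 + r*s + s^2)/(30*r^2 - 11*r*s + s^2)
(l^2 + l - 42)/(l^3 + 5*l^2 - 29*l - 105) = (l - 6)/(l^2 - 2*l - 15)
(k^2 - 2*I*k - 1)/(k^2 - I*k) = (k - I)/k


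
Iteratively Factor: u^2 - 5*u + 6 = (u - 3)*(u - 2)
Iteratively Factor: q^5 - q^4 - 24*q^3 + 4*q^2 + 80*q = (q - 5)*(q^4 + 4*q^3 - 4*q^2 - 16*q) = (q - 5)*(q - 2)*(q^3 + 6*q^2 + 8*q) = q*(q - 5)*(q - 2)*(q^2 + 6*q + 8) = q*(q - 5)*(q - 2)*(q + 4)*(q + 2)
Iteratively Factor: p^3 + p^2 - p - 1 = (p + 1)*(p^2 - 1) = (p - 1)*(p + 1)*(p + 1)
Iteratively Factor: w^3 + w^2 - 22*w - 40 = (w - 5)*(w^2 + 6*w + 8) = (w - 5)*(w + 4)*(w + 2)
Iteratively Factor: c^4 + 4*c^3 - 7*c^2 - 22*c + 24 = (c + 4)*(c^3 - 7*c + 6) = (c - 2)*(c + 4)*(c^2 + 2*c - 3) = (c - 2)*(c + 3)*(c + 4)*(c - 1)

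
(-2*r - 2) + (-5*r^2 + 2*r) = -5*r^2 - 2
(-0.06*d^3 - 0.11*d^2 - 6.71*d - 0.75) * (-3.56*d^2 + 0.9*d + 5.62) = 0.2136*d^5 + 0.3376*d^4 + 23.4514*d^3 - 3.9872*d^2 - 38.3852*d - 4.215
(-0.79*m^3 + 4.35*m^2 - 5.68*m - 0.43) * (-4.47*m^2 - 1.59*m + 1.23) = 3.5313*m^5 - 18.1884*m^4 + 17.5014*m^3 + 16.3038*m^2 - 6.3027*m - 0.5289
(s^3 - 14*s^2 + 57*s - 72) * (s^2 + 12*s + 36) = s^5 - 2*s^4 - 75*s^3 + 108*s^2 + 1188*s - 2592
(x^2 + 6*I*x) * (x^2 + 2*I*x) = x^4 + 8*I*x^3 - 12*x^2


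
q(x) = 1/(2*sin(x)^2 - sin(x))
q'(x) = (-4*sin(x)*cos(x) + cos(x))/(2*sin(x)^2 - sin(x))^2 = (-4/tan(x) + cos(x)/sin(x)^2)/(2*sin(x) - 1)^2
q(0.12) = -10.98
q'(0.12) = 62.41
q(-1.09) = 0.41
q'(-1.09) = 0.35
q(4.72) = 0.33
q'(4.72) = 0.00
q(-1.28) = 0.36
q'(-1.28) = 0.18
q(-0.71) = 0.67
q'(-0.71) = 1.21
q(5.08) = 0.37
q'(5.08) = 0.24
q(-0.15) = 5.15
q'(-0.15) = 41.93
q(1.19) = 1.26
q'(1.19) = -1.59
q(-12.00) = 25.48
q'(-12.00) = -627.95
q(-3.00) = 5.53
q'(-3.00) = -47.30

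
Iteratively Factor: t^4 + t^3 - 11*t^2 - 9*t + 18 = (t + 3)*(t^3 - 2*t^2 - 5*t + 6) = (t - 1)*(t + 3)*(t^2 - t - 6) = (t - 3)*(t - 1)*(t + 3)*(t + 2)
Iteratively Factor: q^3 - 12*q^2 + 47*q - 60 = (q - 5)*(q^2 - 7*q + 12) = (q - 5)*(q - 4)*(q - 3)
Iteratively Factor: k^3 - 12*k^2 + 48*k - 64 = (k - 4)*(k^2 - 8*k + 16) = (k - 4)^2*(k - 4)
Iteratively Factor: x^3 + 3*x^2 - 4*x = (x)*(x^2 + 3*x - 4) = x*(x + 4)*(x - 1)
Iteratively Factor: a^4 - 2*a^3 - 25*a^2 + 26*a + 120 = (a + 2)*(a^3 - 4*a^2 - 17*a + 60) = (a + 2)*(a + 4)*(a^2 - 8*a + 15) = (a - 5)*(a + 2)*(a + 4)*(a - 3)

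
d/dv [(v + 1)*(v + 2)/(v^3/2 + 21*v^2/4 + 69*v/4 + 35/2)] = 8*(-v^2 - 2*v + 9)/(4*v^4 + 68*v^3 + 429*v^2 + 1190*v + 1225)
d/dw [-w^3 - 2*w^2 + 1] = w*(-3*w - 4)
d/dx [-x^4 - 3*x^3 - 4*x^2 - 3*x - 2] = -4*x^3 - 9*x^2 - 8*x - 3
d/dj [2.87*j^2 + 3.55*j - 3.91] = 5.74*j + 3.55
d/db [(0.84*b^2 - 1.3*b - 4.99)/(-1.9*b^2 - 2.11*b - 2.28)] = (-4.2424*b^2 - 22.7924*b - 7.5649)/(3.61*b^4 + 8.018*b^3 + 13.1161*b^2 + 9.6216*b + 5.1984)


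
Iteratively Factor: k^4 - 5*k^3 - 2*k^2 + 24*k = (k - 3)*(k^3 - 2*k^2 - 8*k) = k*(k - 3)*(k^2 - 2*k - 8) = k*(k - 3)*(k + 2)*(k - 4)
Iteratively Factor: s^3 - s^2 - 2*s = (s)*(s^2 - s - 2) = s*(s - 2)*(s + 1)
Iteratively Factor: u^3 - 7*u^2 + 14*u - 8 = (u - 1)*(u^2 - 6*u + 8) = (u - 4)*(u - 1)*(u - 2)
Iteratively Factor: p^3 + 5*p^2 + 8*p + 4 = (p + 1)*(p^2 + 4*p + 4) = (p + 1)*(p + 2)*(p + 2)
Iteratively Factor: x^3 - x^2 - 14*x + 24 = (x + 4)*(x^2 - 5*x + 6) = (x - 3)*(x + 4)*(x - 2)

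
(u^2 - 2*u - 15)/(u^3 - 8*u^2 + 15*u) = (u + 3)/(u*(u - 3))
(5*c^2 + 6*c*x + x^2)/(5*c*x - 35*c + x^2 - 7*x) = (c + x)/(x - 7)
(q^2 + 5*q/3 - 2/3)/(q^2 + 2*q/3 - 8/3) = (3*q - 1)/(3*q - 4)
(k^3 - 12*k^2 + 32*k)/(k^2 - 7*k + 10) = k*(k^2 - 12*k + 32)/(k^2 - 7*k + 10)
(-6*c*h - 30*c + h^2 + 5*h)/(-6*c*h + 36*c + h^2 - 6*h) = (h + 5)/(h - 6)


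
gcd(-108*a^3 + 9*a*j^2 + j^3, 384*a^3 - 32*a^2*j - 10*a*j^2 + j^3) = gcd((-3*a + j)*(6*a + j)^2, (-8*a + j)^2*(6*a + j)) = 6*a + j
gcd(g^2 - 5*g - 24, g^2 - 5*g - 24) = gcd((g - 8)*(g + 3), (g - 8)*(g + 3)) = g^2 - 5*g - 24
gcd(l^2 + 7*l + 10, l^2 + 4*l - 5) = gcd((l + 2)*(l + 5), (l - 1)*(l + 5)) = l + 5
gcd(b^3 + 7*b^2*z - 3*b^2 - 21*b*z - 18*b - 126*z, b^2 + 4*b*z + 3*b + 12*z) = b + 3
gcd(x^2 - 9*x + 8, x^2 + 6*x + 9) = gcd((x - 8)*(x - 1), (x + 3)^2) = 1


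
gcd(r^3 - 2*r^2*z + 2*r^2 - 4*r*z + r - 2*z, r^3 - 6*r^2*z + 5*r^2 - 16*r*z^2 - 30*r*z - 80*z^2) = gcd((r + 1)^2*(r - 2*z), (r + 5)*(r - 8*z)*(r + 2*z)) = 1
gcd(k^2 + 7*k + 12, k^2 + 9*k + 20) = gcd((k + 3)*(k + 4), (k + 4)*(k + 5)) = k + 4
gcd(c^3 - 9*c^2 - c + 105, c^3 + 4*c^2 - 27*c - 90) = c^2 - 2*c - 15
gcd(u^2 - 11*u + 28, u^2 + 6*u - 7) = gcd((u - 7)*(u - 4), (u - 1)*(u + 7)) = 1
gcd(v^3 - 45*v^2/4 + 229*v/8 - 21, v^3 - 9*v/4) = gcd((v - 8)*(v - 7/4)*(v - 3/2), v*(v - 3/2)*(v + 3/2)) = v - 3/2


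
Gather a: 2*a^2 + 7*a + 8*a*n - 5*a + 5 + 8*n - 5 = 2*a^2 + a*(8*n + 2) + 8*n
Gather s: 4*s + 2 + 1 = 4*s + 3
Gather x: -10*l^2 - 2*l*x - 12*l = -10*l^2 - 2*l*x - 12*l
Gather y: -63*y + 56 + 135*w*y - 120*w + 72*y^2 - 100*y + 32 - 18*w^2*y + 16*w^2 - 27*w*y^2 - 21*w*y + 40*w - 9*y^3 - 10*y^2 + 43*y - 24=16*w^2 - 80*w - 9*y^3 + y^2*(62 - 27*w) + y*(-18*w^2 + 114*w - 120) + 64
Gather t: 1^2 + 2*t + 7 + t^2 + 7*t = t^2 + 9*t + 8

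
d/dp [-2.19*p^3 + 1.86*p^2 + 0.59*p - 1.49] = -6.57*p^2 + 3.72*p + 0.59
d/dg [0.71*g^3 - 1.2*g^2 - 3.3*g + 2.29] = 2.13*g^2 - 2.4*g - 3.3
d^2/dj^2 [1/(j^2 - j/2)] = 4*(-2*j*(2*j - 1) + (4*j - 1)^2)/(j^3*(2*j - 1)^3)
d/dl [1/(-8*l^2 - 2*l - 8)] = (8*l + 1)/(2*(4*l^2 + l + 4)^2)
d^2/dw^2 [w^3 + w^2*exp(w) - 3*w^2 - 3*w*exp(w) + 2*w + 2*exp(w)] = w^2*exp(w) + w*exp(w) + 6*w - 2*exp(w) - 6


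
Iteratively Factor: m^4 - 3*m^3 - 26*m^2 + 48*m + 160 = (m - 5)*(m^3 + 2*m^2 - 16*m - 32) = (m - 5)*(m - 4)*(m^2 + 6*m + 8) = (m - 5)*(m - 4)*(m + 2)*(m + 4)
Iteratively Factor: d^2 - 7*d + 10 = (d - 5)*(d - 2)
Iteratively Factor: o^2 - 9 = (o - 3)*(o + 3)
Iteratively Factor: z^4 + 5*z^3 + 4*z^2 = (z + 1)*(z^3 + 4*z^2) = z*(z + 1)*(z^2 + 4*z) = z*(z + 1)*(z + 4)*(z)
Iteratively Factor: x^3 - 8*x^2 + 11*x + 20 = (x + 1)*(x^2 - 9*x + 20) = (x - 4)*(x + 1)*(x - 5)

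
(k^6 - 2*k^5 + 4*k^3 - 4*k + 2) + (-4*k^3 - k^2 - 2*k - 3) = k^6 - 2*k^5 - k^2 - 6*k - 1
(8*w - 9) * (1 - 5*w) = -40*w^2 + 53*w - 9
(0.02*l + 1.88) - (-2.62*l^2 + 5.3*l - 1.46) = 2.62*l^2 - 5.28*l + 3.34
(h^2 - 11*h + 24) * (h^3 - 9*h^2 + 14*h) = h^5 - 20*h^4 + 137*h^3 - 370*h^2 + 336*h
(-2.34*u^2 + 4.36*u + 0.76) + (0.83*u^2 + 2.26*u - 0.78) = -1.51*u^2 + 6.62*u - 0.02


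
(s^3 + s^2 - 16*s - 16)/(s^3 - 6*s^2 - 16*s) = (-s^3 - s^2 + 16*s + 16)/(s*(-s^2 + 6*s + 16))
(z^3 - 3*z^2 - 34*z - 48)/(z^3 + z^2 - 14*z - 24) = (z - 8)/(z - 4)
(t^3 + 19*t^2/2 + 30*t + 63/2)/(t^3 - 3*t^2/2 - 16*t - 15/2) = (2*t^2 + 13*t + 21)/(2*t^2 - 9*t - 5)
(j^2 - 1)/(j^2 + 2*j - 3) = (j + 1)/(j + 3)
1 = 1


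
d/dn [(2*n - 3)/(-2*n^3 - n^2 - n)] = (8*n^3 - 16*n^2 - 6*n - 3)/(n^2*(4*n^4 + 4*n^3 + 5*n^2 + 2*n + 1))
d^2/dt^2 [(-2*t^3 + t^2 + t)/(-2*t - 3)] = 2*(8*t^3 + 36*t^2 + 54*t - 3)/(8*t^3 + 36*t^2 + 54*t + 27)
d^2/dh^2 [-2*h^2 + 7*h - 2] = -4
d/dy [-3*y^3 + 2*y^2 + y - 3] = -9*y^2 + 4*y + 1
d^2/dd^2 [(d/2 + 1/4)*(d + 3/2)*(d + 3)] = 3*d + 5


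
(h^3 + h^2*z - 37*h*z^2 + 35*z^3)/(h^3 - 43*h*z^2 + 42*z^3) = (-h + 5*z)/(-h + 6*z)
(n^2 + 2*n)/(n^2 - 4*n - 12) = n/(n - 6)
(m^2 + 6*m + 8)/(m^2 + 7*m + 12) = (m + 2)/(m + 3)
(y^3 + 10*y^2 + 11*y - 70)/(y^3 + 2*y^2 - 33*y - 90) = (y^2 + 5*y - 14)/(y^2 - 3*y - 18)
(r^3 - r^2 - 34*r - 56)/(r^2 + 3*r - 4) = (r^2 - 5*r - 14)/(r - 1)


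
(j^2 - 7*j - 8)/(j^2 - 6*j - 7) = (j - 8)/(j - 7)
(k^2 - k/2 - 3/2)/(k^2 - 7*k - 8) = (k - 3/2)/(k - 8)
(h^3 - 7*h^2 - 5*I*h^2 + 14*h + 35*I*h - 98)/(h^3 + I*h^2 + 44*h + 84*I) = (h - 7)/(h + 6*I)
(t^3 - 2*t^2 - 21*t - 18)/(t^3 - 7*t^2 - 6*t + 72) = (t + 1)/(t - 4)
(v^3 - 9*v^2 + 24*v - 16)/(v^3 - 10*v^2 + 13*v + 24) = (v^3 - 9*v^2 + 24*v - 16)/(v^3 - 10*v^2 + 13*v + 24)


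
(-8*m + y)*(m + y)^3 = -8*m^4 - 23*m^3*y - 21*m^2*y^2 - 5*m*y^3 + y^4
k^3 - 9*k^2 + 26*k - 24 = (k - 4)*(k - 3)*(k - 2)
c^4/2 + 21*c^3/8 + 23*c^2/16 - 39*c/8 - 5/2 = (c/2 + 1)*(c - 5/4)*(c + 1/2)*(c + 4)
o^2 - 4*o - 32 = (o - 8)*(o + 4)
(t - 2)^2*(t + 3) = t^3 - t^2 - 8*t + 12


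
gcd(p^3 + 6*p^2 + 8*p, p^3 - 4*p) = p^2 + 2*p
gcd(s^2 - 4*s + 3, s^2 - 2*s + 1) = s - 1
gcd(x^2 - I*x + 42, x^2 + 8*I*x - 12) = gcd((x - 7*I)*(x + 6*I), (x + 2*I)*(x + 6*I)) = x + 6*I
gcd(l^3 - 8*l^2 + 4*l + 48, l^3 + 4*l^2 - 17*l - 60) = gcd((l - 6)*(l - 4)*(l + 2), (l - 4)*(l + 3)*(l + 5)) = l - 4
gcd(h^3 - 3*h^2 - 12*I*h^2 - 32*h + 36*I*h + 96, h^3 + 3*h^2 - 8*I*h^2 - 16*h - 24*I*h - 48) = h - 4*I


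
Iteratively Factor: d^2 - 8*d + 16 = (d - 4)*(d - 4)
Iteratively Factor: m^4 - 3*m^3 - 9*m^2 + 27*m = (m + 3)*(m^3 - 6*m^2 + 9*m) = (m - 3)*(m + 3)*(m^2 - 3*m) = m*(m - 3)*(m + 3)*(m - 3)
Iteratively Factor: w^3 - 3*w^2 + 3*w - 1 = (w - 1)*(w^2 - 2*w + 1) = (w - 1)^2*(w - 1)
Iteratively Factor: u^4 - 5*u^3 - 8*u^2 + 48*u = (u - 4)*(u^3 - u^2 - 12*u) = (u - 4)*(u + 3)*(u^2 - 4*u) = (u - 4)^2*(u + 3)*(u)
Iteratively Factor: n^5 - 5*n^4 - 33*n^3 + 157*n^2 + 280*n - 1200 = (n - 5)*(n^4 - 33*n^2 - 8*n + 240) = (n - 5)*(n - 3)*(n^3 + 3*n^2 - 24*n - 80) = (n - 5)*(n - 3)*(n + 4)*(n^2 - n - 20) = (n - 5)*(n - 3)*(n + 4)^2*(n - 5)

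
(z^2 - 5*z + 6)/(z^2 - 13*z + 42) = (z^2 - 5*z + 6)/(z^2 - 13*z + 42)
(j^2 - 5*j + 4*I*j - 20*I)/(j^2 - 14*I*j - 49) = (j^2 + j*(-5 + 4*I) - 20*I)/(j^2 - 14*I*j - 49)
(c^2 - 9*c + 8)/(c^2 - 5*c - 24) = (c - 1)/(c + 3)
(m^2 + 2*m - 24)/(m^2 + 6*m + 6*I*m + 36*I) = (m - 4)/(m + 6*I)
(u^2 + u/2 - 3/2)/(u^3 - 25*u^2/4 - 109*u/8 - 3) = 4*(u - 1)/(4*u^2 - 31*u - 8)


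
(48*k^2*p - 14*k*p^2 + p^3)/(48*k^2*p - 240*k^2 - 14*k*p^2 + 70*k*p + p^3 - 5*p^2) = p/(p - 5)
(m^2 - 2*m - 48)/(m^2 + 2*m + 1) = (m^2 - 2*m - 48)/(m^2 + 2*m + 1)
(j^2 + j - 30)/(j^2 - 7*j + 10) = (j + 6)/(j - 2)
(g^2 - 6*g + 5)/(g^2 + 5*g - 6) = (g - 5)/(g + 6)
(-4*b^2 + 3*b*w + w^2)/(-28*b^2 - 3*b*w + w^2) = (-b + w)/(-7*b + w)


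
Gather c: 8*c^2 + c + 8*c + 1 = 8*c^2 + 9*c + 1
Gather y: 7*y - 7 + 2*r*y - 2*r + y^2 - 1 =-2*r + y^2 + y*(2*r + 7) - 8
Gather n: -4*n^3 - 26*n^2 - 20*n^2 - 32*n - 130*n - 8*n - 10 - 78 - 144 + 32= -4*n^3 - 46*n^2 - 170*n - 200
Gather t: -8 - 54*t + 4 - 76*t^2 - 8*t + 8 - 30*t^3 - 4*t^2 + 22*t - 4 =-30*t^3 - 80*t^2 - 40*t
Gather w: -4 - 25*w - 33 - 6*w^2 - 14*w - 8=-6*w^2 - 39*w - 45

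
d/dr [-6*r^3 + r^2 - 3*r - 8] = -18*r^2 + 2*r - 3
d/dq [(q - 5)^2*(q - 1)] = (q - 5)*(3*q - 7)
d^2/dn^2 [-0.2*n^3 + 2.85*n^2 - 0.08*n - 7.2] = 5.7 - 1.2*n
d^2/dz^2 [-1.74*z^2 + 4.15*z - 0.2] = -3.48000000000000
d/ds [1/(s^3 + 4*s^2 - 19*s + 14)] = (-3*s^2 - 8*s + 19)/(s^3 + 4*s^2 - 19*s + 14)^2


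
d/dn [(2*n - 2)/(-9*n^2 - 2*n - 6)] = 2*(9*n^2 - 18*n - 8)/(81*n^4 + 36*n^3 + 112*n^2 + 24*n + 36)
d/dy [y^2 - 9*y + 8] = 2*y - 9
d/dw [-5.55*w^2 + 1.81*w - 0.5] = 1.81 - 11.1*w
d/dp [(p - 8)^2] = 2*p - 16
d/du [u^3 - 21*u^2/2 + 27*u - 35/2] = 3*u^2 - 21*u + 27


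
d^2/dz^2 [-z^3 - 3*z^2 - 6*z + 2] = -6*z - 6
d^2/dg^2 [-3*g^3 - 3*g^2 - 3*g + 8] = -18*g - 6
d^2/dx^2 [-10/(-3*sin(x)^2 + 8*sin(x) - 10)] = 20*(-18*sin(x)^4 + 36*sin(x)^3 + 55*sin(x)^2 - 112*sin(x) + 34)/(3*sin(x)^2 - 8*sin(x) + 10)^3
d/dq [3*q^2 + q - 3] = 6*q + 1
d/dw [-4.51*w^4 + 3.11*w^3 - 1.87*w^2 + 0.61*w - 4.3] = -18.04*w^3 + 9.33*w^2 - 3.74*w + 0.61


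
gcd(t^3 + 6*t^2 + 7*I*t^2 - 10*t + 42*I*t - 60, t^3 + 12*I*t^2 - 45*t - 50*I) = t^2 + 7*I*t - 10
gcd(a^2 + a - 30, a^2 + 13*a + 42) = a + 6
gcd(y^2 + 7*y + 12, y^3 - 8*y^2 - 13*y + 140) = y + 4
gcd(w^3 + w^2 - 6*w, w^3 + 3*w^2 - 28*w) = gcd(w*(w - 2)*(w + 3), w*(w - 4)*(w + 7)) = w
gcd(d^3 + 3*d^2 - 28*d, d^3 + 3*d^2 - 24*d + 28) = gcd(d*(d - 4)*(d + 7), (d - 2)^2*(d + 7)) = d + 7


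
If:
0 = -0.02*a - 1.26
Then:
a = -63.00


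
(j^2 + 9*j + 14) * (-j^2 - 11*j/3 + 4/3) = -j^4 - 38*j^3/3 - 137*j^2/3 - 118*j/3 + 56/3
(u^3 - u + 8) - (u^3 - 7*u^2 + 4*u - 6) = 7*u^2 - 5*u + 14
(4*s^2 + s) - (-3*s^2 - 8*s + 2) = 7*s^2 + 9*s - 2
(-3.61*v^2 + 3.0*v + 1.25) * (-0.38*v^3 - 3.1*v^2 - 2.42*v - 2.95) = 1.3718*v^5 + 10.051*v^4 - 1.0388*v^3 - 0.4855*v^2 - 11.875*v - 3.6875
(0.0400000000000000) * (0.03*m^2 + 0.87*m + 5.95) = 0.0012*m^2 + 0.0348*m + 0.238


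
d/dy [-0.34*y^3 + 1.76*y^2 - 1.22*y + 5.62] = -1.02*y^2 + 3.52*y - 1.22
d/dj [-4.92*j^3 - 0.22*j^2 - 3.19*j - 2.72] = -14.76*j^2 - 0.44*j - 3.19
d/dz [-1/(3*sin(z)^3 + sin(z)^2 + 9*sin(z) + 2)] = (9*sin(z)^2 + 2*sin(z) + 9)*cos(z)/(3*sin(z)^3 + sin(z)^2 + 9*sin(z) + 2)^2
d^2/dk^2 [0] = 0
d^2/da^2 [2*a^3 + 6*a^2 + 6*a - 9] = 12*a + 12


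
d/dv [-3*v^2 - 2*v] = -6*v - 2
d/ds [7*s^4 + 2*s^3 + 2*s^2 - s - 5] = 28*s^3 + 6*s^2 + 4*s - 1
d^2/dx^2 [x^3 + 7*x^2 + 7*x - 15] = 6*x + 14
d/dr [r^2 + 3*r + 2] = 2*r + 3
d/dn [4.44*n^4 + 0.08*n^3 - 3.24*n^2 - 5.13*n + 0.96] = 17.76*n^3 + 0.24*n^2 - 6.48*n - 5.13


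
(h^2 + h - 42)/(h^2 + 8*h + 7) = (h - 6)/(h + 1)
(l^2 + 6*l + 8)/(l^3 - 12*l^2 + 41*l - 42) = (l^2 + 6*l + 8)/(l^3 - 12*l^2 + 41*l - 42)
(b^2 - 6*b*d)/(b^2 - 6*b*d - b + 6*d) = b/(b - 1)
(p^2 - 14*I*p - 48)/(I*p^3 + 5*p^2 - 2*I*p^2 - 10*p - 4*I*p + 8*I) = (-I*p^2 - 14*p + 48*I)/(p^3 + p^2*(-2 - 5*I) + p*(-4 + 10*I) + 8)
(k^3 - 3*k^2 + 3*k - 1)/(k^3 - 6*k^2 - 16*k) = (-k^3 + 3*k^2 - 3*k + 1)/(k*(-k^2 + 6*k + 16))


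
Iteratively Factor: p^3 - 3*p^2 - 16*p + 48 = (p - 4)*(p^2 + p - 12) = (p - 4)*(p + 4)*(p - 3)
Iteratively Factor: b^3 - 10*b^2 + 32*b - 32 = (b - 4)*(b^2 - 6*b + 8) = (b - 4)^2*(b - 2)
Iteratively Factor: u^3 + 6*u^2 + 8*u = (u)*(u^2 + 6*u + 8) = u*(u + 2)*(u + 4)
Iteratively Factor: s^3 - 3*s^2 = (s - 3)*(s^2) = s*(s - 3)*(s)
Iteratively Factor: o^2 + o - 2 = (o - 1)*(o + 2)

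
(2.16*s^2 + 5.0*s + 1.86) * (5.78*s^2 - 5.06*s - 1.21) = 12.4848*s^4 + 17.9704*s^3 - 17.1628*s^2 - 15.4616*s - 2.2506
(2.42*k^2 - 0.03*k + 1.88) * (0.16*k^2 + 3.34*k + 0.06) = 0.3872*k^4 + 8.078*k^3 + 0.3458*k^2 + 6.2774*k + 0.1128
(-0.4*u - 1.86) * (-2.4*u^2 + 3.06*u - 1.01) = 0.96*u^3 + 3.24*u^2 - 5.2876*u + 1.8786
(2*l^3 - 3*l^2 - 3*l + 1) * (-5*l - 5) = -10*l^4 + 5*l^3 + 30*l^2 + 10*l - 5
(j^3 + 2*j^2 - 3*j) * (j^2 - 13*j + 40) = j^5 - 11*j^4 + 11*j^3 + 119*j^2 - 120*j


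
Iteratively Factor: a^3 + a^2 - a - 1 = (a + 1)*(a^2 - 1) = (a - 1)*(a + 1)*(a + 1)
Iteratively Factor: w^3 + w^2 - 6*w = (w + 3)*(w^2 - 2*w) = (w - 2)*(w + 3)*(w)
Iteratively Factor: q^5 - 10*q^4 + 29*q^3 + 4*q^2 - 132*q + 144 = (q - 2)*(q^4 - 8*q^3 + 13*q^2 + 30*q - 72) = (q - 4)*(q - 2)*(q^3 - 4*q^2 - 3*q + 18) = (q - 4)*(q - 2)*(q + 2)*(q^2 - 6*q + 9) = (q - 4)*(q - 3)*(q - 2)*(q + 2)*(q - 3)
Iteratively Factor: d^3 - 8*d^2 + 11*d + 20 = (d + 1)*(d^2 - 9*d + 20) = (d - 5)*(d + 1)*(d - 4)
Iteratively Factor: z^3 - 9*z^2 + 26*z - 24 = (z - 3)*(z^2 - 6*z + 8) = (z - 4)*(z - 3)*(z - 2)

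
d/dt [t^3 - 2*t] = 3*t^2 - 2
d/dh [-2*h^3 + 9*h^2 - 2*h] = -6*h^2 + 18*h - 2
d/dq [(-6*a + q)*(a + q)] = -5*a + 2*q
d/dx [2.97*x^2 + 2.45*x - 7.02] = 5.94*x + 2.45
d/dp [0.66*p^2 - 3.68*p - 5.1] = 1.32*p - 3.68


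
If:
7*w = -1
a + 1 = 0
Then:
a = -1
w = -1/7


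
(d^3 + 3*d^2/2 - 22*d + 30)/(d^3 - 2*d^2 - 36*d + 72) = (d - 5/2)/(d - 6)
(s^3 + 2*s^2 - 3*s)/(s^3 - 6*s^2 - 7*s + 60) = s*(s - 1)/(s^2 - 9*s + 20)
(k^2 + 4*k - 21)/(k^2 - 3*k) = (k + 7)/k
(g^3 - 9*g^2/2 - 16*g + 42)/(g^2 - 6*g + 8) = (g^2 - 5*g/2 - 21)/(g - 4)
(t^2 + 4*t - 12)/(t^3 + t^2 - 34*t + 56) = (t + 6)/(t^2 + 3*t - 28)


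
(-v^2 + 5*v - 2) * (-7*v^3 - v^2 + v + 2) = 7*v^5 - 34*v^4 + 8*v^3 + 5*v^2 + 8*v - 4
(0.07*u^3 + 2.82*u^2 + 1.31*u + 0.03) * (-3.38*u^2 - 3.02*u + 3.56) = -0.2366*u^5 - 9.743*u^4 - 12.695*u^3 + 5.9816*u^2 + 4.573*u + 0.1068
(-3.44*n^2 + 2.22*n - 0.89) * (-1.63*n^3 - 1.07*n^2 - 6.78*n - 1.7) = 5.6072*n^5 + 0.0621999999999998*n^4 + 22.3985*n^3 - 8.2513*n^2 + 2.2602*n + 1.513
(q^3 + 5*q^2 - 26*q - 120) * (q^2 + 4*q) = q^5 + 9*q^4 - 6*q^3 - 224*q^2 - 480*q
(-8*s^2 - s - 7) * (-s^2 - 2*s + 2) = 8*s^4 + 17*s^3 - 7*s^2 + 12*s - 14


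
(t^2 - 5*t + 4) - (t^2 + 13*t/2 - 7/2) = 15/2 - 23*t/2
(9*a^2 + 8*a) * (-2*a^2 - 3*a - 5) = -18*a^4 - 43*a^3 - 69*a^2 - 40*a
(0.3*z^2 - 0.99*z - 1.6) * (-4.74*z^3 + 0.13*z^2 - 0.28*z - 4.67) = -1.422*z^5 + 4.7316*z^4 + 7.3713*z^3 - 1.3318*z^2 + 5.0713*z + 7.472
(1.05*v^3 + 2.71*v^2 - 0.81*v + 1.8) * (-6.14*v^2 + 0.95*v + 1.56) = -6.447*v^5 - 15.6419*v^4 + 9.1859*v^3 - 7.5939*v^2 + 0.4464*v + 2.808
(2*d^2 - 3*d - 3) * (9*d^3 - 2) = 18*d^5 - 27*d^4 - 27*d^3 - 4*d^2 + 6*d + 6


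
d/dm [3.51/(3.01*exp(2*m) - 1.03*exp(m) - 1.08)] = (3.6153 - 21.1302*exp(m))*exp(m)/(-3.01*exp(2*m) + 1.03*exp(m) + 1.08)^2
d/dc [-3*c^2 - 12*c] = -6*c - 12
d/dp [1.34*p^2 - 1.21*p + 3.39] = 2.68*p - 1.21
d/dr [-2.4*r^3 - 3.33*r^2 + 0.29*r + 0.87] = -7.2*r^2 - 6.66*r + 0.29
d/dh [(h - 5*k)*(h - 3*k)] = 2*h - 8*k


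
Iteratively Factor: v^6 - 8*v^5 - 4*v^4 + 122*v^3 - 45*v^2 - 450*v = (v + 2)*(v^5 - 10*v^4 + 16*v^3 + 90*v^2 - 225*v) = (v - 3)*(v + 2)*(v^4 - 7*v^3 - 5*v^2 + 75*v) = v*(v - 3)*(v + 2)*(v^3 - 7*v^2 - 5*v + 75) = v*(v - 3)*(v + 2)*(v + 3)*(v^2 - 10*v + 25) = v*(v - 5)*(v - 3)*(v + 2)*(v + 3)*(v - 5)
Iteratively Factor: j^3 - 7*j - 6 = (j - 3)*(j^2 + 3*j + 2) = (j - 3)*(j + 1)*(j + 2)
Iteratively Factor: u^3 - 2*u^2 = (u)*(u^2 - 2*u) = u*(u - 2)*(u)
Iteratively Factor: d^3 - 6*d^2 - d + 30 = (d - 3)*(d^2 - 3*d - 10) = (d - 5)*(d - 3)*(d + 2)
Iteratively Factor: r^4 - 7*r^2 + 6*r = (r + 3)*(r^3 - 3*r^2 + 2*r) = r*(r + 3)*(r^2 - 3*r + 2) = r*(r - 1)*(r + 3)*(r - 2)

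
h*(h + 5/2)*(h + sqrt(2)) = h^3 + sqrt(2)*h^2 + 5*h^2/2 + 5*sqrt(2)*h/2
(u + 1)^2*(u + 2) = u^3 + 4*u^2 + 5*u + 2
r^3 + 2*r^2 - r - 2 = (r - 1)*(r + 1)*(r + 2)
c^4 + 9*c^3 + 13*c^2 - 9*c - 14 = (c - 1)*(c + 1)*(c + 2)*(c + 7)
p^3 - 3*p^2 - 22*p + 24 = (p - 6)*(p - 1)*(p + 4)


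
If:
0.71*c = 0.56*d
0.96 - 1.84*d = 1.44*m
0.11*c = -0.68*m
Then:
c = 0.46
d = 0.58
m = -0.07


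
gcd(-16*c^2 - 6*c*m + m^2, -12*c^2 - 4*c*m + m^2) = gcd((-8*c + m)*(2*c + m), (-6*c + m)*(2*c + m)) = 2*c + m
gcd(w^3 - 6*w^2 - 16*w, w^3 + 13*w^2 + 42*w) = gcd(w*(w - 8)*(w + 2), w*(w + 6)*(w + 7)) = w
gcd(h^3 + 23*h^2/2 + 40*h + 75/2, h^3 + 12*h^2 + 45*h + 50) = h^2 + 10*h + 25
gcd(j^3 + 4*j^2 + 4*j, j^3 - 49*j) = j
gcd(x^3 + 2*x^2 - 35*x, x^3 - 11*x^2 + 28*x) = x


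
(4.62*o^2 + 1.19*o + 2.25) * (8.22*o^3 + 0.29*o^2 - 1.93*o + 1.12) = 37.9764*o^5 + 11.1216*o^4 + 9.9235*o^3 + 3.5302*o^2 - 3.0097*o + 2.52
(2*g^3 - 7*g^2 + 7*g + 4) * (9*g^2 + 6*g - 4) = 18*g^5 - 51*g^4 + 13*g^3 + 106*g^2 - 4*g - 16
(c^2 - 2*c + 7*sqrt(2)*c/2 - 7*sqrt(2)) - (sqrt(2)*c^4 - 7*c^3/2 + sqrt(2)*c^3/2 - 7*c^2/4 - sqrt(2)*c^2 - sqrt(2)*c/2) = -sqrt(2)*c^4 - sqrt(2)*c^3/2 + 7*c^3/2 + sqrt(2)*c^2 + 11*c^2/4 - 2*c + 4*sqrt(2)*c - 7*sqrt(2)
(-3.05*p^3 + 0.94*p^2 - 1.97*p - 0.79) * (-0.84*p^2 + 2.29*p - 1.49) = 2.562*p^5 - 7.7741*p^4 + 8.3519*p^3 - 5.2483*p^2 + 1.1262*p + 1.1771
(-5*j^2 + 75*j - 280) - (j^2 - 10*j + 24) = -6*j^2 + 85*j - 304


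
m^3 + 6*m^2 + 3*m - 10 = (m - 1)*(m + 2)*(m + 5)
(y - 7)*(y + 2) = y^2 - 5*y - 14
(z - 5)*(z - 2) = z^2 - 7*z + 10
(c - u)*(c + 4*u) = c^2 + 3*c*u - 4*u^2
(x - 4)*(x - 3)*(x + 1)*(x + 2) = x^4 - 4*x^3 - 7*x^2 + 22*x + 24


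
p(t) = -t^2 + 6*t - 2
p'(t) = 6 - 2*t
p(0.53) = 0.90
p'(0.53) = 4.94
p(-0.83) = -7.67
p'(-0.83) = 7.66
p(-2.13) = -19.32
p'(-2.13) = 10.26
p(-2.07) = -18.70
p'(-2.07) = 10.14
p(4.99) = 3.04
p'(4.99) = -3.98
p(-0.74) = -6.99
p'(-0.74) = 7.48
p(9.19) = -31.32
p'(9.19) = -12.38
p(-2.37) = -21.84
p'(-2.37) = 10.74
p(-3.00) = -29.00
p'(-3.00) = 12.00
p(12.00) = -74.00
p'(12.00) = -18.00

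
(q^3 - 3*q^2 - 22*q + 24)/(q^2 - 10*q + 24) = (q^2 + 3*q - 4)/(q - 4)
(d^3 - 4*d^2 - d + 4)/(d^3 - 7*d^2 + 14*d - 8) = (d + 1)/(d - 2)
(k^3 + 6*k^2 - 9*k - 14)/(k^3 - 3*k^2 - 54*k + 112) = (k + 1)/(k - 8)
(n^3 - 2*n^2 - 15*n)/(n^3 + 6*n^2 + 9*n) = (n - 5)/(n + 3)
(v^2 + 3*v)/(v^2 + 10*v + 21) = v/(v + 7)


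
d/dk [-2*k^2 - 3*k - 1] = -4*k - 3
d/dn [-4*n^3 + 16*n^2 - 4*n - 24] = -12*n^2 + 32*n - 4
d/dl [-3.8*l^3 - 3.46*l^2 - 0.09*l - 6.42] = -11.4*l^2 - 6.92*l - 0.09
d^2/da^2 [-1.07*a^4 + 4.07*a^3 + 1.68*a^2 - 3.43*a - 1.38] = -12.84*a^2 + 24.42*a + 3.36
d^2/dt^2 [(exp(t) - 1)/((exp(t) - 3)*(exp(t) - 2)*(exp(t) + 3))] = (4*exp(6*t) - 15*exp(5*t) + 62*exp(4*t) - 250*exp(3*t) + 324*exp(2*t) - 63*exp(t) + 162)*exp(t)/(exp(9*t) - 6*exp(8*t) - 15*exp(7*t) + 154*exp(6*t) - 81*exp(5*t) - 1242*exp(4*t) + 2187*exp(3*t) + 2430*exp(2*t) - 8748*exp(t) + 5832)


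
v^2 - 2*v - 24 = (v - 6)*(v + 4)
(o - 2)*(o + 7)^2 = o^3 + 12*o^2 + 21*o - 98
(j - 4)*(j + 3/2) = j^2 - 5*j/2 - 6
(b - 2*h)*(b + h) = b^2 - b*h - 2*h^2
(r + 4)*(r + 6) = r^2 + 10*r + 24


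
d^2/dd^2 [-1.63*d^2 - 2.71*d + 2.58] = -3.26000000000000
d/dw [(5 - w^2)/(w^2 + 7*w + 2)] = 7*(-w^2 - 2*w - 5)/(w^4 + 14*w^3 + 53*w^2 + 28*w + 4)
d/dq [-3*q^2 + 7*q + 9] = 7 - 6*q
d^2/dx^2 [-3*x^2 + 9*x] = -6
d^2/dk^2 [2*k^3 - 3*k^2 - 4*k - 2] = 12*k - 6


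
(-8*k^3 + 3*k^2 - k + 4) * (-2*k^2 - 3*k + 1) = 16*k^5 + 18*k^4 - 15*k^3 - 2*k^2 - 13*k + 4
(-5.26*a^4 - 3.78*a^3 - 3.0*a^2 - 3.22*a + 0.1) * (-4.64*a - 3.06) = 24.4064*a^5 + 33.6348*a^4 + 25.4868*a^3 + 24.1208*a^2 + 9.3892*a - 0.306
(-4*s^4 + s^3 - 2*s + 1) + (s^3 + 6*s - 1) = -4*s^4 + 2*s^3 + 4*s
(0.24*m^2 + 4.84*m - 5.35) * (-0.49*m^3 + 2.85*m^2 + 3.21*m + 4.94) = -0.1176*m^5 - 1.6876*m^4 + 17.1859*m^3 + 1.4745*m^2 + 6.7361*m - 26.429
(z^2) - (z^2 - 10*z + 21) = 10*z - 21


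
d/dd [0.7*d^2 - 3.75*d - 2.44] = 1.4*d - 3.75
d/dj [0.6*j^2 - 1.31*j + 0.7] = 1.2*j - 1.31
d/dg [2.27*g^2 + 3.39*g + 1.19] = 4.54*g + 3.39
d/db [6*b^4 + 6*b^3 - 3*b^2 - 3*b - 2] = 24*b^3 + 18*b^2 - 6*b - 3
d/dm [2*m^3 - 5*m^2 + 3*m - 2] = 6*m^2 - 10*m + 3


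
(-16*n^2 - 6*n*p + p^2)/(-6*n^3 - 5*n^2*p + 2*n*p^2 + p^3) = (16*n^2 + 6*n*p - p^2)/(6*n^3 + 5*n^2*p - 2*n*p^2 - p^3)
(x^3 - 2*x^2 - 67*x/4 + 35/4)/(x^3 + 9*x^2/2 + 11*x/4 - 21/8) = 2*(x - 5)/(2*x + 3)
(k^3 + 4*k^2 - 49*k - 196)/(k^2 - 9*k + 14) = (k^2 + 11*k + 28)/(k - 2)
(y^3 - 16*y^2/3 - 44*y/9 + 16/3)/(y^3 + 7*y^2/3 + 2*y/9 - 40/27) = 3*(y - 6)/(3*y + 5)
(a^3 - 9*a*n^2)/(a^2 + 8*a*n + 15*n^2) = a*(a - 3*n)/(a + 5*n)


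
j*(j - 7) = j^2 - 7*j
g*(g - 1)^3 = g^4 - 3*g^3 + 3*g^2 - g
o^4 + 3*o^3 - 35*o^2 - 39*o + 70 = (o - 5)*(o - 1)*(o + 2)*(o + 7)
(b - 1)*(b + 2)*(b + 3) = b^3 + 4*b^2 + b - 6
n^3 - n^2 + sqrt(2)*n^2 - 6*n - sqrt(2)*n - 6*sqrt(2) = (n - 3)*(n + 2)*(n + sqrt(2))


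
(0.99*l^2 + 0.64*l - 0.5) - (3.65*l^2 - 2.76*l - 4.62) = -2.66*l^2 + 3.4*l + 4.12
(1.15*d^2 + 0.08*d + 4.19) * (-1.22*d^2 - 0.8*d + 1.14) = -1.403*d^4 - 1.0176*d^3 - 3.8648*d^2 - 3.2608*d + 4.7766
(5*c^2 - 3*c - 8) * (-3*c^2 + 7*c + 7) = -15*c^4 + 44*c^3 + 38*c^2 - 77*c - 56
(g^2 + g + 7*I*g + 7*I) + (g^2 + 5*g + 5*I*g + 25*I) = 2*g^2 + 6*g + 12*I*g + 32*I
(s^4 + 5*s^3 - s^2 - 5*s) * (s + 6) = s^5 + 11*s^4 + 29*s^3 - 11*s^2 - 30*s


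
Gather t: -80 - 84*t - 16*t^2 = -16*t^2 - 84*t - 80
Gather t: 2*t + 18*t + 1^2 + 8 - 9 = 20*t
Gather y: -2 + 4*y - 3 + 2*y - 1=6*y - 6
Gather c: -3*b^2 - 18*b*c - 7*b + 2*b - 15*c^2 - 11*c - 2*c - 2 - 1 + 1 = -3*b^2 - 5*b - 15*c^2 + c*(-18*b - 13) - 2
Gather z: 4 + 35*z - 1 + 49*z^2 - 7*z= 49*z^2 + 28*z + 3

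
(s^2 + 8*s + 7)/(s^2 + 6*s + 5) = (s + 7)/(s + 5)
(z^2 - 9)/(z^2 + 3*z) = (z - 3)/z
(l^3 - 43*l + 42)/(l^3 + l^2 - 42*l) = (l - 1)/l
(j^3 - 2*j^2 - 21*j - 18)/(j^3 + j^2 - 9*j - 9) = (j - 6)/(j - 3)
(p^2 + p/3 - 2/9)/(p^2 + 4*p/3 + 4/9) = (3*p - 1)/(3*p + 2)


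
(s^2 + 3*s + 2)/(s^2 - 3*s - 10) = (s + 1)/(s - 5)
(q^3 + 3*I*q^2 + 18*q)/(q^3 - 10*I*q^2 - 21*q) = (q + 6*I)/(q - 7*I)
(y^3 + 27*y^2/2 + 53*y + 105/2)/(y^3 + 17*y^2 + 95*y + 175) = (y + 3/2)/(y + 5)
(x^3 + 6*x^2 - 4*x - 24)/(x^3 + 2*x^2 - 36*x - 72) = (x - 2)/(x - 6)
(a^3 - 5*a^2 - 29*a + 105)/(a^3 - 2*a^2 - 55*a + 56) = (a^3 - 5*a^2 - 29*a + 105)/(a^3 - 2*a^2 - 55*a + 56)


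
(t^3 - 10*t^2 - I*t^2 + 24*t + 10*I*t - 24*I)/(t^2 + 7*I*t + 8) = (t^2 - 10*t + 24)/(t + 8*I)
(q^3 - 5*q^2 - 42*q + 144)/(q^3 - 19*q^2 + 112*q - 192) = (q + 6)/(q - 8)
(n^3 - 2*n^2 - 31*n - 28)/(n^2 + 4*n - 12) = (n^3 - 2*n^2 - 31*n - 28)/(n^2 + 4*n - 12)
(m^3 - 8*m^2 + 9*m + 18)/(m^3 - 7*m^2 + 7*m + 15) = (m - 6)/(m - 5)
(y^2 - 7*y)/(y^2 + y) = (y - 7)/(y + 1)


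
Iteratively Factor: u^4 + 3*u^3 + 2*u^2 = (u)*(u^3 + 3*u^2 + 2*u) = u^2*(u^2 + 3*u + 2) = u^2*(u + 1)*(u + 2)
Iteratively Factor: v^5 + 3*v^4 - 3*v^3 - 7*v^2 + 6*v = (v + 3)*(v^4 - 3*v^2 + 2*v) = v*(v + 3)*(v^3 - 3*v + 2) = v*(v + 2)*(v + 3)*(v^2 - 2*v + 1) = v*(v - 1)*(v + 2)*(v + 3)*(v - 1)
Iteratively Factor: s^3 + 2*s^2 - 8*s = (s + 4)*(s^2 - 2*s) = s*(s + 4)*(s - 2)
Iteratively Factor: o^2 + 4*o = (o)*(o + 4)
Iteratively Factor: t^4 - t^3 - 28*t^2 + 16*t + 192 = (t - 4)*(t^3 + 3*t^2 - 16*t - 48) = (t - 4)^2*(t^2 + 7*t + 12) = (t - 4)^2*(t + 3)*(t + 4)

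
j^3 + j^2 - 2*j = j*(j - 1)*(j + 2)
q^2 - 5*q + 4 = (q - 4)*(q - 1)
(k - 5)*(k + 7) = k^2 + 2*k - 35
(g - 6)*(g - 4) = g^2 - 10*g + 24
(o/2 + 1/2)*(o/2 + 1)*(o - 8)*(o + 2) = o^4/4 - 3*o^3/4 - 8*o^2 - 15*o - 8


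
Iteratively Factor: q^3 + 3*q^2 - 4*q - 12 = (q + 3)*(q^2 - 4) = (q - 2)*(q + 3)*(q + 2)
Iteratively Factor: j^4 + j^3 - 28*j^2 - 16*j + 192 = (j - 3)*(j^3 + 4*j^2 - 16*j - 64) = (j - 3)*(j + 4)*(j^2 - 16) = (j - 4)*(j - 3)*(j + 4)*(j + 4)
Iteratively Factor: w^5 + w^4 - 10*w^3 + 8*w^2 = (w)*(w^4 + w^3 - 10*w^2 + 8*w) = w^2*(w^3 + w^2 - 10*w + 8) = w^2*(w - 1)*(w^2 + 2*w - 8) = w^2*(w - 2)*(w - 1)*(w + 4)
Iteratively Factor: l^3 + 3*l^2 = (l)*(l^2 + 3*l) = l*(l + 3)*(l)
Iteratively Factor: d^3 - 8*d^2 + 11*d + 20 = (d - 5)*(d^2 - 3*d - 4) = (d - 5)*(d - 4)*(d + 1)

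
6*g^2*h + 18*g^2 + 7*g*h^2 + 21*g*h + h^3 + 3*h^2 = (g + h)*(6*g + h)*(h + 3)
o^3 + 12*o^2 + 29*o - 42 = (o - 1)*(o + 6)*(o + 7)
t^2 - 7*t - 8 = (t - 8)*(t + 1)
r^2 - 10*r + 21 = (r - 7)*(r - 3)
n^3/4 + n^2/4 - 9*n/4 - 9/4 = (n/4 + 1/4)*(n - 3)*(n + 3)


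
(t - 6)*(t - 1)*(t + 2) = t^3 - 5*t^2 - 8*t + 12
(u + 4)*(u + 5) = u^2 + 9*u + 20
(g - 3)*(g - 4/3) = g^2 - 13*g/3 + 4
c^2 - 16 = (c - 4)*(c + 4)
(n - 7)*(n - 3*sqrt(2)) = n^2 - 7*n - 3*sqrt(2)*n + 21*sqrt(2)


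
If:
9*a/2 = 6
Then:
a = 4/3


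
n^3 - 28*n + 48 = (n - 4)*(n - 2)*(n + 6)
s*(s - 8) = s^2 - 8*s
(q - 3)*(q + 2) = q^2 - q - 6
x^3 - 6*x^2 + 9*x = x*(x - 3)^2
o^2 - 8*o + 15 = (o - 5)*(o - 3)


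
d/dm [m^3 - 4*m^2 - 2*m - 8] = 3*m^2 - 8*m - 2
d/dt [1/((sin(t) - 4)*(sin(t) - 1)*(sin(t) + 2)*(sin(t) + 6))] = (-4*sin(t)^3 - 9*sin(t)^2 + 48*sin(t) + 28)*cos(t)/((sin(t) - 4)^2*(sin(t) - 1)^2*(sin(t) + 2)^2*(sin(t) + 6)^2)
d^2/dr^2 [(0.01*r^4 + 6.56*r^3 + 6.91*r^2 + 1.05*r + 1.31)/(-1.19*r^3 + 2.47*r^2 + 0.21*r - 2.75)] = (5.55111512312578e-17*r^8 - 58.2611340000001*r^6 - 18.592266*r^5 + 243.911748*r^4 + 282.41734*r^3 - 264.54951*r^2 - 318.807882*r - 123.638392)/(1.685159*r^9 - 10.493301*r^8 + 20.88807*r^7 + 0.317119999999997*r^6 - 52.18458*r^5 + 45.882294*r^4 + 35.547414*r^3 - 55.6743*r^2 - 4.764375*r + 20.796875)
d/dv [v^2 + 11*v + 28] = 2*v + 11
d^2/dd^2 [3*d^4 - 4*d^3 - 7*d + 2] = 12*d*(3*d - 2)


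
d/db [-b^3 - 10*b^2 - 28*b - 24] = -3*b^2 - 20*b - 28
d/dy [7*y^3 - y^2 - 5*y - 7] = 21*y^2 - 2*y - 5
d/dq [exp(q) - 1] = exp(q)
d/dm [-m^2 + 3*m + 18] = 3 - 2*m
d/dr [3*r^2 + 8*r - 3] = 6*r + 8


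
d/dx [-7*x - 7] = -7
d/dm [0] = 0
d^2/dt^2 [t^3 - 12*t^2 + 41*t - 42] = 6*t - 24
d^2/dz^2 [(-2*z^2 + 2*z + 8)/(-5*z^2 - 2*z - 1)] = 28*(-5*z^3 - 45*z^2 - 15*z + 1)/(125*z^6 + 150*z^5 + 135*z^4 + 68*z^3 + 27*z^2 + 6*z + 1)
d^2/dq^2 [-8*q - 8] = 0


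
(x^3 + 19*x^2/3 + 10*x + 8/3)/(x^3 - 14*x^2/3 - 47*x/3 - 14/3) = (x + 4)/(x - 7)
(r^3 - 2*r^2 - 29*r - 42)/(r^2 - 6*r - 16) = (r^2 - 4*r - 21)/(r - 8)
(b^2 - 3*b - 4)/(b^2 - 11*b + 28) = (b + 1)/(b - 7)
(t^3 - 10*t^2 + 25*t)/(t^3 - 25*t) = (t - 5)/(t + 5)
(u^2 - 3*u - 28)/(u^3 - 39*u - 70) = (u + 4)/(u^2 + 7*u + 10)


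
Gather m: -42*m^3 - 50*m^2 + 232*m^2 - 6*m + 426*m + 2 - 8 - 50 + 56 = -42*m^3 + 182*m^2 + 420*m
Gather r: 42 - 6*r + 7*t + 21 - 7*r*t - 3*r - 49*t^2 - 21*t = r*(-7*t - 9) - 49*t^2 - 14*t + 63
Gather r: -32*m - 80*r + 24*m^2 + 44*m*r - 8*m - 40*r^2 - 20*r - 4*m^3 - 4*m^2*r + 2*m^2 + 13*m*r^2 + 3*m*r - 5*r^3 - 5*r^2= -4*m^3 + 26*m^2 - 40*m - 5*r^3 + r^2*(13*m - 45) + r*(-4*m^2 + 47*m - 100)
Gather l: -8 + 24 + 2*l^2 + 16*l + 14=2*l^2 + 16*l + 30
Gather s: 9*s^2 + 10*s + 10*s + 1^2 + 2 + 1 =9*s^2 + 20*s + 4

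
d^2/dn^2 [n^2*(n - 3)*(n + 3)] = 12*n^2 - 18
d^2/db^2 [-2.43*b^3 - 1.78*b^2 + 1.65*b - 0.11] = -14.58*b - 3.56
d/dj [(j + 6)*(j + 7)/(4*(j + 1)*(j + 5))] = (-7*j^2 - 74*j - 187)/(4*(j^4 + 12*j^3 + 46*j^2 + 60*j + 25))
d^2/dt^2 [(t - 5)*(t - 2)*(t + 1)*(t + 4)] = 12*t^2 - 12*t - 42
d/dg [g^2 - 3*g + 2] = 2*g - 3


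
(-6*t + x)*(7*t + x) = -42*t^2 + t*x + x^2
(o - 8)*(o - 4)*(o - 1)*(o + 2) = o^4 - 11*o^3 + 18*o^2 + 56*o - 64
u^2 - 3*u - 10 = (u - 5)*(u + 2)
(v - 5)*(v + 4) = v^2 - v - 20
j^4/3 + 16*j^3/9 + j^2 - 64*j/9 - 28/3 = (j/3 + 1)*(j - 2)*(j + 2)*(j + 7/3)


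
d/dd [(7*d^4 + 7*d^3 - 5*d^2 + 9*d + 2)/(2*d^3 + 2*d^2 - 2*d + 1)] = (14*d^6 + 28*d^5 - 18*d^4 - 36*d^3 + d^2 - 18*d + 13)/(4*d^6 + 8*d^5 - 4*d^4 - 4*d^3 + 8*d^2 - 4*d + 1)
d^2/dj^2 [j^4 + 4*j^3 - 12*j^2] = 12*j^2 + 24*j - 24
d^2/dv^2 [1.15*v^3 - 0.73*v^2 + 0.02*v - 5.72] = 6.9*v - 1.46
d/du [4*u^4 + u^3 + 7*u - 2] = 16*u^3 + 3*u^2 + 7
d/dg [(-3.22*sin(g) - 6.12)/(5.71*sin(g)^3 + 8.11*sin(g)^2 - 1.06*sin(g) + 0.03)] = (36.7724*sin(g)^3 + 130.9498*sin(g)^2 + 99.2664*sin(g) - 6.5838)*cos(g)/(32.6041*sin(g)^6 + 92.6162*sin(g)^5 + 53.6669*sin(g)^4 - 16.8506*sin(g)^3 + 1.6102*sin(g)^2 - 0.0636*sin(g) + 0.0009)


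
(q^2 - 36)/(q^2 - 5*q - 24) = (36 - q^2)/(-q^2 + 5*q + 24)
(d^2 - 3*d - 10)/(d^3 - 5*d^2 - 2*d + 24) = (d - 5)/(d^2 - 7*d + 12)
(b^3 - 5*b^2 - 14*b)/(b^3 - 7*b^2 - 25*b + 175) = b*(b + 2)/(b^2 - 25)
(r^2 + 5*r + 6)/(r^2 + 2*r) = (r + 3)/r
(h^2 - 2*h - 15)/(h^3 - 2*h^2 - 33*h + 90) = (h + 3)/(h^2 + 3*h - 18)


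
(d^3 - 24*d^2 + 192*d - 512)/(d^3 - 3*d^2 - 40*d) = (d^2 - 16*d + 64)/(d*(d + 5))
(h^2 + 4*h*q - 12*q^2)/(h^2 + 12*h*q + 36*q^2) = (h - 2*q)/(h + 6*q)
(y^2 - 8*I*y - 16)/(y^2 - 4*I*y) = (y - 4*I)/y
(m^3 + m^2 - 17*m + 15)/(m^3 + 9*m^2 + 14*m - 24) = (m^2 + 2*m - 15)/(m^2 + 10*m + 24)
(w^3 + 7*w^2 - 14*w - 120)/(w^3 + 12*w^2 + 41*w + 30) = (w - 4)/(w + 1)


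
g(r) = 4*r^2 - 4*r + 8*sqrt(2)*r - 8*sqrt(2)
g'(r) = 8*r - 4 + 8*sqrt(2)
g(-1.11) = -14.50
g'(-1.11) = -1.57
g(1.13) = 2.06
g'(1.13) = 16.35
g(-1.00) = -14.63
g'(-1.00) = -0.69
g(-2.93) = 1.60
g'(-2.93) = -16.13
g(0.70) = -4.23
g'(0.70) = 12.91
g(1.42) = 7.14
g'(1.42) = 18.67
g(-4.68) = 42.07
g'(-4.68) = -30.13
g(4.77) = 114.58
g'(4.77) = 45.47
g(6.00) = 176.57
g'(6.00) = 55.31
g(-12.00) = 476.92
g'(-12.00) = -88.69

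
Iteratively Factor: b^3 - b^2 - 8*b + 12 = (b - 2)*(b^2 + b - 6) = (b - 2)^2*(b + 3)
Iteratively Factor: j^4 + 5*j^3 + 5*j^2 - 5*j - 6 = (j - 1)*(j^3 + 6*j^2 + 11*j + 6) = (j - 1)*(j + 1)*(j^2 + 5*j + 6) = (j - 1)*(j + 1)*(j + 3)*(j + 2)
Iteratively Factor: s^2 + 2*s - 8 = (s - 2)*(s + 4)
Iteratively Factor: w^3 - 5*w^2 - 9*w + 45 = (w - 5)*(w^2 - 9) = (w - 5)*(w + 3)*(w - 3)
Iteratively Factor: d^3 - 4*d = (d)*(d^2 - 4) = d*(d + 2)*(d - 2)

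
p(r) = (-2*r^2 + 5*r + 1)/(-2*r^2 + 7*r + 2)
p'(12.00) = -0.02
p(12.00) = 1.12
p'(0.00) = 0.75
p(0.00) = 0.50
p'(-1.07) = 0.04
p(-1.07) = 0.85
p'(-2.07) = -0.01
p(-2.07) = 0.85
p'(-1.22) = 0.02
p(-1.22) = 0.85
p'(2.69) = -0.91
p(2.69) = -0.00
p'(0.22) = 0.16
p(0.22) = 0.58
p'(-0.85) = 0.12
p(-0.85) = 0.87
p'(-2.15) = -0.01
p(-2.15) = 0.85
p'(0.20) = 0.19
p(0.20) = 0.58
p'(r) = (5 - 4*r)/(-2*r^2 + 7*r + 2) + (4*r - 7)*(-2*r^2 + 5*r + 1)/(-2*r^2 + 7*r + 2)^2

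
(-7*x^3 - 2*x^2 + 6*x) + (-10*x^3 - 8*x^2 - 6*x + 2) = -17*x^3 - 10*x^2 + 2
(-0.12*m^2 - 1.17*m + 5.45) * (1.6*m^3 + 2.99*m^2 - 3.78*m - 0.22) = -0.192*m^5 - 2.2308*m^4 + 5.6753*m^3 + 20.7445*m^2 - 20.3436*m - 1.199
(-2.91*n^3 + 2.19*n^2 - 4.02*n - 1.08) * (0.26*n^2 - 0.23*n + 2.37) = -0.7566*n^5 + 1.2387*n^4 - 8.4456*n^3 + 5.8341*n^2 - 9.279*n - 2.5596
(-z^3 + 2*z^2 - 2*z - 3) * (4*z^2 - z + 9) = -4*z^5 + 9*z^4 - 19*z^3 + 8*z^2 - 15*z - 27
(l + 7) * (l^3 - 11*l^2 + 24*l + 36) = l^4 - 4*l^3 - 53*l^2 + 204*l + 252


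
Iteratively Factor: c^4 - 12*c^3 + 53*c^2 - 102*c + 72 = (c - 3)*(c^3 - 9*c^2 + 26*c - 24) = (c - 3)^2*(c^2 - 6*c + 8) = (c - 3)^2*(c - 2)*(c - 4)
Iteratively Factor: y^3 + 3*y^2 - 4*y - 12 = (y + 3)*(y^2 - 4) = (y - 2)*(y + 3)*(y + 2)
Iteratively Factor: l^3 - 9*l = (l + 3)*(l^2 - 3*l) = (l - 3)*(l + 3)*(l)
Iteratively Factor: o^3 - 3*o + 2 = (o + 2)*(o^2 - 2*o + 1) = (o - 1)*(o + 2)*(o - 1)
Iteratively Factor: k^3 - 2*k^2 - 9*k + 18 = (k - 3)*(k^2 + k - 6) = (k - 3)*(k - 2)*(k + 3)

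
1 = 1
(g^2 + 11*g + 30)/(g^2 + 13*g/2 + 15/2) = 2*(g + 6)/(2*g + 3)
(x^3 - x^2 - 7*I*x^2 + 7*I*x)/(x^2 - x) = x - 7*I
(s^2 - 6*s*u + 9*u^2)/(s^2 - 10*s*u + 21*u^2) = (s - 3*u)/(s - 7*u)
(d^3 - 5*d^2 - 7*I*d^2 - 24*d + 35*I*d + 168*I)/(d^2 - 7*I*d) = d - 5 - 24/d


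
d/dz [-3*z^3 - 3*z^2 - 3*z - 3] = -9*z^2 - 6*z - 3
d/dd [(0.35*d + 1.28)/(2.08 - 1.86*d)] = (5.782368*d - 6.466304)/(1.86*d - 2.08)^3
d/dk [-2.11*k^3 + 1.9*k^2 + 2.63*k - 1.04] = -6.33*k^2 + 3.8*k + 2.63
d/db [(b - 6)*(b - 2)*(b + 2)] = 3*b^2 - 12*b - 4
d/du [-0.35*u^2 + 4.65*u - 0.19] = 4.65 - 0.7*u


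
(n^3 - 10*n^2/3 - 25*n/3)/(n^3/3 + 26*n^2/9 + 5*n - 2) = 3*n*(3*n^2 - 10*n - 25)/(3*n^3 + 26*n^2 + 45*n - 18)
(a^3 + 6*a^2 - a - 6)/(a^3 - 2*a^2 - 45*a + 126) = (a^3 + 6*a^2 - a - 6)/(a^3 - 2*a^2 - 45*a + 126)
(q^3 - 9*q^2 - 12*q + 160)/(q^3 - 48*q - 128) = (q - 5)/(q + 4)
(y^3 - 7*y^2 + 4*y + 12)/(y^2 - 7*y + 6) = (y^2 - y - 2)/(y - 1)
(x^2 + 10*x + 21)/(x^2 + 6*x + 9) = (x + 7)/(x + 3)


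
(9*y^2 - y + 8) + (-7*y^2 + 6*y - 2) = 2*y^2 + 5*y + 6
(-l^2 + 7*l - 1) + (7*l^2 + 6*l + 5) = 6*l^2 + 13*l + 4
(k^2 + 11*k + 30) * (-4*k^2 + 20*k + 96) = -4*k^4 - 24*k^3 + 196*k^2 + 1656*k + 2880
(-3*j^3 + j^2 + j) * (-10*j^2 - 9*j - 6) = 30*j^5 + 17*j^4 - j^3 - 15*j^2 - 6*j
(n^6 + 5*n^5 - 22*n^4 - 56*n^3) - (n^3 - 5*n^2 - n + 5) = n^6 + 5*n^5 - 22*n^4 - 57*n^3 + 5*n^2 + n - 5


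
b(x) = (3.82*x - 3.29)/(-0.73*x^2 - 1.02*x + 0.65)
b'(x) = (1.46*x + 1.02)*(3.82*x - 3.29)/(-0.73*x^2 - 1.02*x + 0.65)^2 + 3.82/(-0.73*x^2 - 1.02*x + 0.65) = (2.7886*x^2 - 4.8034*x - 0.8728)/(0.5329*x^4 + 1.4892*x^3 + 0.0914*x^2 - 1.326*x + 0.4225)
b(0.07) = -5.26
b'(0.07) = -3.62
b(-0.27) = -4.95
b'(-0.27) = 0.82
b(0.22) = -6.28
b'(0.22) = -11.78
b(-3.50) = 3.53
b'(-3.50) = 2.25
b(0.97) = -0.40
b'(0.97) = -2.76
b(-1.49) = -16.36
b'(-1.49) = 41.37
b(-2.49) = 9.58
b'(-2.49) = 15.89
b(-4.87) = 1.87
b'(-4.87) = 0.65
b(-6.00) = 1.34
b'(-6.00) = 0.34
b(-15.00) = 0.41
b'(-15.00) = 0.03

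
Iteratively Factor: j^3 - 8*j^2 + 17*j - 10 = (j - 2)*(j^2 - 6*j + 5) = (j - 5)*(j - 2)*(j - 1)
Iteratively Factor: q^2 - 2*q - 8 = (q + 2)*(q - 4)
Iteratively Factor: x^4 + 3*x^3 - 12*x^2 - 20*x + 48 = (x - 2)*(x^3 + 5*x^2 - 2*x - 24) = (x - 2)^2*(x^2 + 7*x + 12) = (x - 2)^2*(x + 3)*(x + 4)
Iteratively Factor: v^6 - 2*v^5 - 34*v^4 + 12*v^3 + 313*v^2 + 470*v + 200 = (v + 2)*(v^5 - 4*v^4 - 26*v^3 + 64*v^2 + 185*v + 100) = (v - 5)*(v + 2)*(v^4 + v^3 - 21*v^2 - 41*v - 20) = (v - 5)*(v + 1)*(v + 2)*(v^3 - 21*v - 20) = (v - 5)^2*(v + 1)*(v + 2)*(v^2 + 5*v + 4) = (v - 5)^2*(v + 1)*(v + 2)*(v + 4)*(v + 1)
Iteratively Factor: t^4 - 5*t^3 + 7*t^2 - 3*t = (t - 1)*(t^3 - 4*t^2 + 3*t) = t*(t - 1)*(t^2 - 4*t + 3) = t*(t - 1)^2*(t - 3)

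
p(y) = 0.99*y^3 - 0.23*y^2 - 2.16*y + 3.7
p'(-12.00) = 431.04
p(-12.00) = -1714.22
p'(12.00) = 420.00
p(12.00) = 1655.38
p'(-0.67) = -0.52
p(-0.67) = 4.75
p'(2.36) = 13.30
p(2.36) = 10.33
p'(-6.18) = 114.11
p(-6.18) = -225.40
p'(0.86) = -0.36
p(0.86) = 2.30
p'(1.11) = 0.99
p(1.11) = 2.37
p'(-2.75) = 21.57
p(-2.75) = -12.69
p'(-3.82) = 42.94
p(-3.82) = -46.59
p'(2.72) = 18.56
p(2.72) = 16.05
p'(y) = 2.97*y^2 - 0.46*y - 2.16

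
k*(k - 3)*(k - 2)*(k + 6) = k^4 + k^3 - 24*k^2 + 36*k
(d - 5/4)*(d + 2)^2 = d^3 + 11*d^2/4 - d - 5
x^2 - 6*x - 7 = (x - 7)*(x + 1)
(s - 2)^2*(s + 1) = s^3 - 3*s^2 + 4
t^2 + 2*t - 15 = (t - 3)*(t + 5)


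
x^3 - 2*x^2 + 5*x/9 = x*(x - 5/3)*(x - 1/3)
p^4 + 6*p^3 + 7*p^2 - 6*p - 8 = (p - 1)*(p + 1)*(p + 2)*(p + 4)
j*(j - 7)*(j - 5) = j^3 - 12*j^2 + 35*j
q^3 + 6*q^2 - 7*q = q*(q - 1)*(q + 7)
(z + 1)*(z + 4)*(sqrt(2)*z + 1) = sqrt(2)*z^3 + z^2 + 5*sqrt(2)*z^2 + 5*z + 4*sqrt(2)*z + 4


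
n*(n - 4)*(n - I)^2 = n^4 - 4*n^3 - 2*I*n^3 - n^2 + 8*I*n^2 + 4*n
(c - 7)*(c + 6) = c^2 - c - 42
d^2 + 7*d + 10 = (d + 2)*(d + 5)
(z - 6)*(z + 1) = z^2 - 5*z - 6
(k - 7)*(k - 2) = k^2 - 9*k + 14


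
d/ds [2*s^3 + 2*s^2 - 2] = 2*s*(3*s + 2)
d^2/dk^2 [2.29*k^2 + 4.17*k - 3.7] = 4.58000000000000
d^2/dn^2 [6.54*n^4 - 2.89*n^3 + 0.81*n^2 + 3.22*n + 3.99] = 78.48*n^2 - 17.34*n + 1.62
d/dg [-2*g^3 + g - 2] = 1 - 6*g^2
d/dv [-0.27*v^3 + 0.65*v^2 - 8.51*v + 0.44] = -0.81*v^2 + 1.3*v - 8.51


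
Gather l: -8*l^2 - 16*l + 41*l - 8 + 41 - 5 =-8*l^2 + 25*l + 28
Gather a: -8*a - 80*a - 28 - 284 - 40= -88*a - 352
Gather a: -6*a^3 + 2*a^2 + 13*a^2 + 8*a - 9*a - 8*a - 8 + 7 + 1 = -6*a^3 + 15*a^2 - 9*a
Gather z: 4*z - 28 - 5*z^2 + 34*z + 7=-5*z^2 + 38*z - 21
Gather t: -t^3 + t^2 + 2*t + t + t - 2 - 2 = -t^3 + t^2 + 4*t - 4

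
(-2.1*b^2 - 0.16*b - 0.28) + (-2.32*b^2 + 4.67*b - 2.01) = -4.42*b^2 + 4.51*b - 2.29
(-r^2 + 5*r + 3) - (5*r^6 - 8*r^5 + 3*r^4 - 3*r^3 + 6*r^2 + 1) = -5*r^6 + 8*r^5 - 3*r^4 + 3*r^3 - 7*r^2 + 5*r + 2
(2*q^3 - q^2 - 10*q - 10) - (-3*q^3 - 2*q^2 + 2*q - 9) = 5*q^3 + q^2 - 12*q - 1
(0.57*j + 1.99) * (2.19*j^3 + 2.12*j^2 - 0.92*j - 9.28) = 1.2483*j^4 + 5.5665*j^3 + 3.6944*j^2 - 7.1204*j - 18.4672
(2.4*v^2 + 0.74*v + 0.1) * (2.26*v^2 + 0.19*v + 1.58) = 5.424*v^4 + 2.1284*v^3 + 4.1586*v^2 + 1.1882*v + 0.158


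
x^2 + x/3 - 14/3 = (x - 2)*(x + 7/3)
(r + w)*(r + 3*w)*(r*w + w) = r^3*w + 4*r^2*w^2 + r^2*w + 3*r*w^3 + 4*r*w^2 + 3*w^3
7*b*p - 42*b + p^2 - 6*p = (7*b + p)*(p - 6)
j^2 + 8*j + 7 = (j + 1)*(j + 7)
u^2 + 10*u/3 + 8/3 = (u + 4/3)*(u + 2)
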